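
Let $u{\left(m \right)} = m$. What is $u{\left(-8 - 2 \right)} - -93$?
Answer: $83$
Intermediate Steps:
$u{\left(-8 - 2 \right)} - -93 = \left(-8 - 2\right) - -93 = \left(-8 - 2\right) + 93 = -10 + 93 = 83$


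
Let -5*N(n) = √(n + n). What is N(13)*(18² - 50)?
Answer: -274*√26/5 ≈ -279.43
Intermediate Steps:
N(n) = -√2*√n/5 (N(n) = -√(n + n)/5 = -√2*√n/5)
N(13)*(18² - 50) = (-√2*√13/5)*(18² - 50) = (-√26/5)*(324 - 50) = -√26/5*274 = -274*√26/5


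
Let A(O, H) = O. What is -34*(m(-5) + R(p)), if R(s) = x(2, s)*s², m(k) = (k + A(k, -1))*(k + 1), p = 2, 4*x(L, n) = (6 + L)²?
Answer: -3536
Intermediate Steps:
x(L, n) = (6 + L)²/4
m(k) = 2*k*(1 + k) (m(k) = (k + k)*(k + 1) = (2*k)*(1 + k) = 2*k*(1 + k))
R(s) = 16*s² (R(s) = ((6 + 2)²/4)*s² = ((¼)*8²)*s² = ((¼)*64)*s² = 16*s²)
-34*(m(-5) + R(p)) = -34*(2*(-5)*(1 - 5) + 16*2²) = -34*(2*(-5)*(-4) + 16*4) = -34*(40 + 64) = -34*104 = -3536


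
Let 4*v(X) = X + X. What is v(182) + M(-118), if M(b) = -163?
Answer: -72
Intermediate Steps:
v(X) = X/2 (v(X) = (X + X)/4 = (2*X)/4 = X/2)
v(182) + M(-118) = (½)*182 - 163 = 91 - 163 = -72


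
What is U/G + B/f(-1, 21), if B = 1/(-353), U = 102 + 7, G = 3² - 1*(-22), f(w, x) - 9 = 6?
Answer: 577124/164145 ≈ 3.5159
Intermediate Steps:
f(w, x) = 15 (f(w, x) = 9 + 6 = 15)
G = 31 (G = 9 + 22 = 31)
U = 109
B = -1/353 ≈ -0.0028329
U/G + B/f(-1, 21) = 109/31 - 1/353/15 = 109*(1/31) - 1/353*1/15 = 109/31 - 1/5295 = 577124/164145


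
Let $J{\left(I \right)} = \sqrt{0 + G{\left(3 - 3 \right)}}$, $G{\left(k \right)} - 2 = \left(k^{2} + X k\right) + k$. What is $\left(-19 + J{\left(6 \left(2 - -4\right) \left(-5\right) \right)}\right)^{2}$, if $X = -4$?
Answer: $\left(19 - \sqrt{2}\right)^{2} \approx 309.26$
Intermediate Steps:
$G{\left(k \right)} = 2 + k^{2} - 3 k$ ($G{\left(k \right)} = 2 + \left(\left(k^{2} - 4 k\right) + k\right) = 2 + \left(k^{2} - 3 k\right) = 2 + k^{2} - 3 k$)
$J{\left(I \right)} = \sqrt{2}$ ($J{\left(I \right)} = \sqrt{0 + \left(2 + \left(3 - 3\right)^{2} - 3 \left(3 - 3\right)\right)} = \sqrt{0 + \left(2 + 0^{2} - 0\right)} = \sqrt{0 + \left(2 + 0 + 0\right)} = \sqrt{0 + 2} = \sqrt{2}$)
$\left(-19 + J{\left(6 \left(2 - -4\right) \left(-5\right) \right)}\right)^{2} = \left(-19 + \sqrt{2}\right)^{2}$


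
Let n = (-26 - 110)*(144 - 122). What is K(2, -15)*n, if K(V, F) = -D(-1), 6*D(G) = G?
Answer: -1496/3 ≈ -498.67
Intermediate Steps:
D(G) = G/6
K(V, F) = 1/6 (K(V, F) = -(-1)/6 = -1*(-1/6) = 1/6)
n = -2992 (n = -136*22 = -2992)
K(2, -15)*n = (1/6)*(-2992) = -1496/3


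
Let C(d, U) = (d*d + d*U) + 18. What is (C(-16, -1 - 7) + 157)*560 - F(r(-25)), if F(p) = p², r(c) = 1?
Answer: 313039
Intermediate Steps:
C(d, U) = 18 + d² + U*d (C(d, U) = (d² + U*d) + 18 = 18 + d² + U*d)
(C(-16, -1 - 7) + 157)*560 - F(r(-25)) = ((18 + (-16)² + (-1 - 7)*(-16)) + 157)*560 - 1*1² = ((18 + 256 - 8*(-16)) + 157)*560 - 1*1 = ((18 + 256 + 128) + 157)*560 - 1 = (402 + 157)*560 - 1 = 559*560 - 1 = 313040 - 1 = 313039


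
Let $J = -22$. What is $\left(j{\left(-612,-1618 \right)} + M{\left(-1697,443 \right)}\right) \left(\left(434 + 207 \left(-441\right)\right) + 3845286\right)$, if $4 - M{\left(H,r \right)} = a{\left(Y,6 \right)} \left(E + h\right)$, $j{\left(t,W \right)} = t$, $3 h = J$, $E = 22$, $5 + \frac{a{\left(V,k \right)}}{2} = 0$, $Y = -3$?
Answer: $- \frac{5196135272}{3} \approx -1.732 \cdot 10^{9}$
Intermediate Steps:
$a{\left(V,k \right)} = -10$ ($a{\left(V,k \right)} = -10 + 2 \cdot 0 = -10 + 0 = -10$)
$h = - \frac{22}{3}$ ($h = \frac{1}{3} \left(-22\right) = - \frac{22}{3} \approx -7.3333$)
$M{\left(H,r \right)} = \frac{452}{3}$ ($M{\left(H,r \right)} = 4 - - 10 \left(22 - \frac{22}{3}\right) = 4 - \left(-10\right) \frac{44}{3} = 4 - - \frac{440}{3} = 4 + \frac{440}{3} = \frac{452}{3}$)
$\left(j{\left(-612,-1618 \right)} + M{\left(-1697,443 \right)}\right) \left(\left(434 + 207 \left(-441\right)\right) + 3845286\right) = \left(-612 + \frac{452}{3}\right) \left(\left(434 + 207 \left(-441\right)\right) + 3845286\right) = - \frac{1384 \left(\left(434 - 91287\right) + 3845286\right)}{3} = - \frac{1384 \left(-90853 + 3845286\right)}{3} = \left(- \frac{1384}{3}\right) 3754433 = - \frac{5196135272}{3}$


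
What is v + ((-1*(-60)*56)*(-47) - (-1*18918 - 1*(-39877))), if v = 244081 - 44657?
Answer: 20545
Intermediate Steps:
v = 199424
v + ((-1*(-60)*56)*(-47) - (-1*18918 - 1*(-39877))) = 199424 + ((-1*(-60)*56)*(-47) - (-1*18918 - 1*(-39877))) = 199424 + ((60*56)*(-47) - (-18918 + 39877)) = 199424 + (3360*(-47) - 1*20959) = 199424 + (-157920 - 20959) = 199424 - 178879 = 20545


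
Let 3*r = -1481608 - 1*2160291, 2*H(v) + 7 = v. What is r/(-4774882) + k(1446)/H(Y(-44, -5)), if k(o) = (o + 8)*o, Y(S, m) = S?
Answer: -20078164101493/243518982 ≈ -82450.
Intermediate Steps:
k(o) = o*(8 + o) (k(o) = (8 + o)*o = o*(8 + o))
H(v) = -7/2 + v/2
r = -3641899/3 (r = (-1481608 - 1*2160291)/3 = (-1481608 - 2160291)/3 = (⅓)*(-3641899) = -3641899/3 ≈ -1.2140e+6)
r/(-4774882) + k(1446)/H(Y(-44, -5)) = -3641899/3/(-4774882) + (1446*(8 + 1446))/(-7/2 + (½)*(-44)) = -3641899/3*(-1/4774882) + (1446*1454)/(-7/2 - 22) = 3641899/14324646 + 2102484/(-51/2) = 3641899/14324646 + 2102484*(-2/51) = 3641899/14324646 - 1401656/17 = -20078164101493/243518982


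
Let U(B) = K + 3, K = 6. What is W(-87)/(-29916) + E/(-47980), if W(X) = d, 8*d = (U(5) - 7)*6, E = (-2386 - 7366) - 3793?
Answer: 13504675/47845656 ≈ 0.28226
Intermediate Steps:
U(B) = 9 (U(B) = 6 + 3 = 9)
E = -13545 (E = -9752 - 3793 = -13545)
d = 3/2 (d = ((9 - 7)*6)/8 = (2*6)/8 = (⅛)*12 = 3/2 ≈ 1.5000)
W(X) = 3/2
W(-87)/(-29916) + E/(-47980) = (3/2)/(-29916) - 13545/(-47980) = (3/2)*(-1/29916) - 13545*(-1/47980) = -1/19944 + 2709/9596 = 13504675/47845656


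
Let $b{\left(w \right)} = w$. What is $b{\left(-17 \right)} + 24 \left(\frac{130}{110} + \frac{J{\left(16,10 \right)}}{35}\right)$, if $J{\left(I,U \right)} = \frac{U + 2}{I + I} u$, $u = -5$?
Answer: $\frac{776}{77} \approx 10.078$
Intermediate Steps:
$J{\left(I,U \right)} = - \frac{5 \left(2 + U\right)}{2 I}$ ($J{\left(I,U \right)} = \frac{U + 2}{I + I} \left(-5\right) = \frac{2 + U}{2 I} \left(-5\right) = - \frac{5 \left(2 + U\right)}{2 I}$)
$b{\left(-17 \right)} + 24 \left(\frac{130}{110} + \frac{J{\left(16,10 \right)}}{35}\right) = -17 + 24 \left(\frac{130}{110} + \frac{\frac{5}{2} \cdot \frac{1}{16} \left(-2 - 10\right)}{35}\right) = -17 + 24 \left(130 \cdot \frac{1}{110} + \frac{5}{2} \cdot \frac{1}{16} \left(-2 - 10\right) \frac{1}{35}\right) = -17 + 24 \left(\frac{13}{11} + \frac{5}{2} \cdot \frac{1}{16} \left(-12\right) \frac{1}{35}\right) = -17 + 24 \left(\frac{13}{11} - \frac{3}{56}\right) = -17 + 24 \cdot \frac{695}{616} = -17 + \frac{2085}{77} = \frac{776}{77}$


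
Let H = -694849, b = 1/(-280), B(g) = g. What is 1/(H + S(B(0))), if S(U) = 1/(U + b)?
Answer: -1/695129 ≈ -1.4386e-6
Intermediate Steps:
b = -1/280 ≈ -0.0035714
S(U) = 1/(-1/280 + U) (S(U) = 1/(U - 1/280) = 1/(-1/280 + U))
1/(H + S(B(0))) = 1/(-694849 + 280/(-1 + 280*0)) = 1/(-694849 + 280/(-1 + 0)) = 1/(-694849 + 280/(-1)) = 1/(-694849 + 280*(-1)) = 1/(-694849 - 280) = 1/(-695129) = -1/695129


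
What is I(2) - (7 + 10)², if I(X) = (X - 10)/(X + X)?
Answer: -291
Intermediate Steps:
I(X) = (-10 + X)/(2*X) (I(X) = (-10 + X)/((2*X)) = (-10 + X)*(1/(2*X)) = (-10 + X)/(2*X))
I(2) - (7 + 10)² = (½)*(-10 + 2)/2 - (7 + 10)² = (½)*(½)*(-8) - 1*17² = -2 - 1*289 = -2 - 289 = -291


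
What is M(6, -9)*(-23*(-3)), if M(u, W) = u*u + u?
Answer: 2898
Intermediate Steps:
M(u, W) = u + u² (M(u, W) = u² + u = u + u²)
M(6, -9)*(-23*(-3)) = (6*(1 + 6))*(-23*(-3)) = (6*7)*69 = 42*69 = 2898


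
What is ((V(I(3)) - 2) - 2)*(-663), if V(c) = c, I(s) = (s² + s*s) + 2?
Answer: -10608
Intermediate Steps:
I(s) = 2 + 2*s² (I(s) = (s² + s²) + 2 = 2*s² + 2 = 2 + 2*s²)
((V(I(3)) - 2) - 2)*(-663) = (((2 + 2*3²) - 2) - 2)*(-663) = (((2 + 2*9) - 2) - 2)*(-663) = (((2 + 18) - 2) - 2)*(-663) = ((20 - 2) - 2)*(-663) = (18 - 2)*(-663) = 16*(-663) = -10608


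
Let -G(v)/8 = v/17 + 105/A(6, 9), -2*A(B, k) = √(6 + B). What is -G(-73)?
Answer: -584/17 - 280*√3 ≈ -519.33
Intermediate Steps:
A(B, k) = -√(6 + B)/2
G(v) = 280*√3 - 8*v/17 (G(v) = -8*(v/17 + 105/((-√(6 + 6)/2))) = -8*(v*(1/17) + 105/((-√3))) = -8*(v/17 + 105/((-√3))) = -8*(v/17 + 105*(-√3/3)) = -8*(v/17 - 35*√3) = -8*(-35*√3 + v/17) = 280*√3 - 8*v/17)
-G(-73) = -(280*√3 - 8/17*(-73)) = -(280*√3 + 584/17) = -(584/17 + 280*√3) = -584/17 - 280*√3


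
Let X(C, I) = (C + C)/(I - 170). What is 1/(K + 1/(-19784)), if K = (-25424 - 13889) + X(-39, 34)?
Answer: -336328/13221869787 ≈ -2.5437e-5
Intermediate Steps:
X(C, I) = 2*C/(-170 + I) (X(C, I) = (2*C)/(-170 + I) = 2*C/(-170 + I))
K = -2673245/68 (K = (-25424 - 13889) + 2*(-39)/(-170 + 34) = -39313 + 2*(-39)/(-136) = -39313 + 2*(-39)*(-1/136) = -39313 + 39/68 = -2673245/68 ≈ -39312.)
1/(K + 1/(-19784)) = 1/(-2673245/68 + 1/(-19784)) = 1/(-2673245/68 - 1/19784) = 1/(-13221869787/336328) = -336328/13221869787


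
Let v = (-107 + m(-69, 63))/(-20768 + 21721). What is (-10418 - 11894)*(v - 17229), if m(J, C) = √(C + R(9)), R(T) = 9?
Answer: 366348403328/953 - 133872*√2/953 ≈ 3.8442e+8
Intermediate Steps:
m(J, C) = √(9 + C) (m(J, C) = √(C + 9) = √(9 + C))
v = -107/953 + 6*√2/953 (v = (-107 + √(9 + 63))/(-20768 + 21721) = (-107 + √72)/953 = (-107 + 6*√2)*(1/953) = -107/953 + 6*√2/953 ≈ -0.10337)
(-10418 - 11894)*(v - 17229) = (-10418 - 11894)*((-107/953 + 6*√2/953) - 17229) = -22312*(-16419344/953 + 6*√2/953) = 366348403328/953 - 133872*√2/953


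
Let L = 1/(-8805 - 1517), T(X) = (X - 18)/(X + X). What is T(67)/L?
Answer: -252889/67 ≈ -3774.5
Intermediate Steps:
T(X) = (-18 + X)/(2*X) (T(X) = (-18 + X)/((2*X)) = (-18 + X)*(1/(2*X)) = (-18 + X)/(2*X))
L = -1/10322 (L = 1/(-10322) = -1/10322 ≈ -9.6880e-5)
T(67)/L = ((½)*(-18 + 67)/67)/(-1/10322) = ((½)*(1/67)*49)*(-10322) = (49/134)*(-10322) = -252889/67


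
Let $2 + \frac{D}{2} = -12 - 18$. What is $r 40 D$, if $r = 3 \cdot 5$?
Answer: $-38400$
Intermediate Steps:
$D = -64$ ($D = -4 + 2 \left(-12 - 18\right) = -4 + 2 \left(-30\right) = -4 - 60 = -64$)
$r = 15$
$r 40 D = 15 \cdot 40 \left(-64\right) = 600 \left(-64\right) = -38400$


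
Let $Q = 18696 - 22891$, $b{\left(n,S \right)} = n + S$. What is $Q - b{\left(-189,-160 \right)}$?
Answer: $-3846$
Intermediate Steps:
$b{\left(n,S \right)} = S + n$
$Q = -4195$ ($Q = 18696 - 22891 = -4195$)
$Q - b{\left(-189,-160 \right)} = -4195 - \left(-160 - 189\right) = -4195 - -349 = -4195 + 349 = -3846$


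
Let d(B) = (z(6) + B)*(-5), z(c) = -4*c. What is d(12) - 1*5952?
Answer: -5892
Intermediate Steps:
d(B) = 120 - 5*B (d(B) = (-4*6 + B)*(-5) = (-24 + B)*(-5) = 120 - 5*B)
d(12) - 1*5952 = (120 - 5*12) - 1*5952 = (120 - 60) - 5952 = 60 - 5952 = -5892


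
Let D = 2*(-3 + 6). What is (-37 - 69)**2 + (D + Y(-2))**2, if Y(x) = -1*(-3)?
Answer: 11317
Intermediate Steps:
Y(x) = 3
D = 6 (D = 2*3 = 6)
(-37 - 69)**2 + (D + Y(-2))**2 = (-37 - 69)**2 + (6 + 3)**2 = (-106)**2 + 9**2 = 11236 + 81 = 11317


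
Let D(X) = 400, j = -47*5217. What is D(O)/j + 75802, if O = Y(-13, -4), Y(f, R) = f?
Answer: 18586574198/245199 ≈ 75802.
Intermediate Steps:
O = -13
j = -245199
D(O)/j + 75802 = 400/(-245199) + 75802 = 400*(-1/245199) + 75802 = -400/245199 + 75802 = 18586574198/245199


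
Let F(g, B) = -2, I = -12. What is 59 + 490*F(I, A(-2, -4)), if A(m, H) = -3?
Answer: -921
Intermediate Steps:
59 + 490*F(I, A(-2, -4)) = 59 + 490*(-2) = 59 - 980 = -921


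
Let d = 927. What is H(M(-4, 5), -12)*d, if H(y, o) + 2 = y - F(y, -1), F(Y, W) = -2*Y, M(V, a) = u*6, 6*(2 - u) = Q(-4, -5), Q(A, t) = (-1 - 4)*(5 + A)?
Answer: 45423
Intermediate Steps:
Q(A, t) = -25 - 5*A (Q(A, t) = -5*(5 + A) = -25 - 5*A)
u = 17/6 (u = 2 - (-25 - 5*(-4))/6 = 2 - (-25 + 20)/6 = 2 - 1/6*(-5) = 2 + 5/6 = 17/6 ≈ 2.8333)
M(V, a) = 17 (M(V, a) = (17/6)*6 = 17)
H(y, o) = -2 + 3*y (H(y, o) = -2 + (y - (-2)*y) = -2 + (y + 2*y) = -2 + 3*y)
H(M(-4, 5), -12)*d = (-2 + 3*17)*927 = (-2 + 51)*927 = 49*927 = 45423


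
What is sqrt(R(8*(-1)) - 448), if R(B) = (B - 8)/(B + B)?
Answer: I*sqrt(447) ≈ 21.142*I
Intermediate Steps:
R(B) = (-8 + B)/(2*B) (R(B) = (-8 + B)/((2*B)) = (-8 + B)*(1/(2*B)) = (-8 + B)/(2*B))
sqrt(R(8*(-1)) - 448) = sqrt((-8 + 8*(-1))/(2*((8*(-1)))) - 448) = sqrt((1/2)*(-8 - 8)/(-8) - 448) = sqrt((1/2)*(-1/8)*(-16) - 448) = sqrt(1 - 448) = sqrt(-447) = I*sqrt(447)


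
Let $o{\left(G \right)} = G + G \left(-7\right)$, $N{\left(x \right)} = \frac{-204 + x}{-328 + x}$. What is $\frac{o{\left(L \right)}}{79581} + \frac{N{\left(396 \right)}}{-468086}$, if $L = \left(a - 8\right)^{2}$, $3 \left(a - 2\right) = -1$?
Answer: $- \frac{2878373614}{949894175133} \approx -0.0030302$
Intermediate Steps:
$a = \frac{5}{3}$ ($a = 2 + \frac{1}{3} \left(-1\right) = 2 - \frac{1}{3} = \frac{5}{3} \approx 1.6667$)
$L = \frac{361}{9}$ ($L = \left(\frac{5}{3} - 8\right)^{2} = \left(- \frac{19}{3}\right)^{2} = \frac{361}{9} \approx 40.111$)
$N{\left(x \right)} = \frac{-204 + x}{-328 + x}$
$o{\left(G \right)} = - 6 G$ ($o{\left(G \right)} = G - 7 G = - 6 G$)
$\frac{o{\left(L \right)}}{79581} + \frac{N{\left(396 \right)}}{-468086} = \frac{\left(-6\right) \frac{361}{9}}{79581} + \frac{\frac{1}{-328 + 396} \left(-204 + 396\right)}{-468086} = \left(- \frac{722}{3}\right) \frac{1}{79581} + \frac{1}{68} \cdot 192 \left(- \frac{1}{468086}\right) = - \frac{722}{238743} + \frac{1}{68} \cdot 192 \left(- \frac{1}{468086}\right) = - \frac{722}{238743} + \frac{48}{17} \left(- \frac{1}{468086}\right) = - \frac{722}{238743} - \frac{24}{3978731} = - \frac{2878373614}{949894175133}$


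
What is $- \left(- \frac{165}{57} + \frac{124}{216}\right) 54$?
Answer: $\frac{2381}{19} \approx 125.32$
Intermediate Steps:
$- \left(- \frac{165}{57} + \frac{124}{216}\right) 54 = - \left(\left(-165\right) \frac{1}{57} + 124 \cdot \frac{1}{216}\right) 54 = - \left(- \frac{55}{19} + \frac{31}{54}\right) 54 = - \frac{\left(-2381\right) 54}{1026} = \left(-1\right) \left(- \frac{2381}{19}\right) = \frac{2381}{19}$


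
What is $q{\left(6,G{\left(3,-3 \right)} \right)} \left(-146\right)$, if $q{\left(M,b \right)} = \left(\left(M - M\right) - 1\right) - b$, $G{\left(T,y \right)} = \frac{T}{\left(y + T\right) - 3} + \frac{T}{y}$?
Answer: $-146$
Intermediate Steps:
$G{\left(T,y \right)} = \frac{T}{y} + \frac{T}{-3 + T + y}$ ($G{\left(T,y \right)} = \frac{T}{\left(T + y\right) - 3} + \frac{T}{y} = \frac{T}{-3 + T + y} + \frac{T}{y} = \frac{T}{y} + \frac{T}{-3 + T + y}$)
$q{\left(M,b \right)} = -1 - b$ ($q{\left(M,b \right)} = \left(0 - 1\right) - b = -1 - b$)
$q{\left(6,G{\left(3,-3 \right)} \right)} \left(-146\right) = \left(-1 - \frac{3 \left(-3 + 3 + 2 \left(-3\right)\right)}{\left(-3\right) \left(-3 + 3 - 3\right)}\right) \left(-146\right) = \left(-1 - 3 \left(- \frac{1}{3}\right) \frac{1}{-3} \left(-3 + 3 - 6\right)\right) \left(-146\right) = \left(-1 - 3 \left(- \frac{1}{3}\right) \left(- \frac{1}{3}\right) \left(-6\right)\right) \left(-146\right) = \left(-1 - -2\right) \left(-146\right) = \left(-1 + 2\right) \left(-146\right) = 1 \left(-146\right) = -146$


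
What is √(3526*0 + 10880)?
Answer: 8*√170 ≈ 104.31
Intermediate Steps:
√(3526*0 + 10880) = √(0 + 10880) = √10880 = 8*√170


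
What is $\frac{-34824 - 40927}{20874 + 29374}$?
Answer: $- \frac{75751}{50248} \approx -1.5075$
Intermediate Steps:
$\frac{-34824 - 40927}{20874 + 29374} = - \frac{75751}{50248}$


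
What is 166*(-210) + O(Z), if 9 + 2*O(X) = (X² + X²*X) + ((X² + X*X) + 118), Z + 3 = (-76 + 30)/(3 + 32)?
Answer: -2985620471/85750 ≈ -34818.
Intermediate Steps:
Z = -151/35 (Z = -3 + (-76 + 30)/(3 + 32) = -3 - 46/35 = -151/35 ≈ -4.3143)
O(X) = 109/2 + X³/2 + 3*X²/2 (O(X) = -9/2 + ((X² + X²*X) + ((X² + X*X) + 118))/2 = -9/2 + ((X² + X³) + ((X² + X²) + 118))/2 = -9/2 + ((X² + X³) + (2*X² + 118))/2 = -9/2 + ((X² + X³) + (118 + 2*X²))/2 = -9/2 + (118 + X³ + 3*X²)/2 = -9/2 + (59 + X³/2 + 3*X²/2) = 109/2 + X³/2 + 3*X²/2)
166*(-210) + O(Z) = 166*(-210) + (109/2 + (-151/35)³/2 + 3*(-151/35)²/2) = -34860 + (109/2 + (½)*(-3442951/42875) + (3/2)*(22801/1225)) = -34860 + (109/2 - 3442951/85750 + 68403/2450) = -34860 + 3624529/85750 = -2985620471/85750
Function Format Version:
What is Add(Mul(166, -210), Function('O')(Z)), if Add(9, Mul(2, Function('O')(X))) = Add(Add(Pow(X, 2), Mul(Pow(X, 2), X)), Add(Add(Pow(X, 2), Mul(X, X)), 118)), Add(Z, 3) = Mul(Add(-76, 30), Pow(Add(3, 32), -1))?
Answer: Rational(-2985620471, 85750) ≈ -34818.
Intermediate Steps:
Z = Rational(-151, 35) (Z = Add(-3, Mul(Add(-76, 30), Pow(Add(3, 32), -1))) = Add(-3, Mul(-46, Pow(35, -1))) = Add(-3, Mul(-46, Rational(1, 35))) = Add(-3, Rational(-46, 35)) = Rational(-151, 35) ≈ -4.3143)
Function('O')(X) = Add(Rational(109, 2), Mul(Rational(1, 2), Pow(X, 3)), Mul(Rational(3, 2), Pow(X, 2))) (Function('O')(X) = Add(Rational(-9, 2), Mul(Rational(1, 2), Add(Add(Pow(X, 2), Mul(Pow(X, 2), X)), Add(Add(Pow(X, 2), Mul(X, X)), 118)))) = Add(Rational(-9, 2), Mul(Rational(1, 2), Add(Add(Pow(X, 2), Pow(X, 3)), Add(Add(Pow(X, 2), Pow(X, 2)), 118)))) = Add(Rational(-9, 2), Mul(Rational(1, 2), Add(Add(Pow(X, 2), Pow(X, 3)), Add(Mul(2, Pow(X, 2)), 118)))) = Add(Rational(-9, 2), Mul(Rational(1, 2), Add(Add(Pow(X, 2), Pow(X, 3)), Add(118, Mul(2, Pow(X, 2)))))) = Add(Rational(-9, 2), Mul(Rational(1, 2), Add(118, Pow(X, 3), Mul(3, Pow(X, 2))))) = Add(Rational(-9, 2), Add(59, Mul(Rational(1, 2), Pow(X, 3)), Mul(Rational(3, 2), Pow(X, 2)))) = Add(Rational(109, 2), Mul(Rational(1, 2), Pow(X, 3)), Mul(Rational(3, 2), Pow(X, 2))))
Add(Mul(166, -210), Function('O')(Z)) = Add(Mul(166, -210), Add(Rational(109, 2), Mul(Rational(1, 2), Pow(Rational(-151, 35), 3)), Mul(Rational(3, 2), Pow(Rational(-151, 35), 2)))) = Add(-34860, Add(Rational(109, 2), Mul(Rational(1, 2), Rational(-3442951, 42875)), Mul(Rational(3, 2), Rational(22801, 1225)))) = Add(-34860, Add(Rational(109, 2), Rational(-3442951, 85750), Rational(68403, 2450))) = Add(-34860, Rational(3624529, 85750)) = Rational(-2985620471, 85750)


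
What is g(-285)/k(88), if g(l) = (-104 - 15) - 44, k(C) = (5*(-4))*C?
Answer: 163/1760 ≈ 0.092614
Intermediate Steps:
k(C) = -20*C
g(l) = -163 (g(l) = -119 - 44 = -163)
g(-285)/k(88) = -163/((-20*88)) = -163/(-1760) = -163*(-1/1760) = 163/1760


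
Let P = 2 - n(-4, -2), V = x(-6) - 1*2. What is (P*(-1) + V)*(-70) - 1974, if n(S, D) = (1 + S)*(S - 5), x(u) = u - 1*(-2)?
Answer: -3304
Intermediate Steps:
x(u) = 2 + u (x(u) = u + 2 = 2 + u)
n(S, D) = (1 + S)*(-5 + S)
V = -6 (V = (2 - 6) - 1*2 = -4 - 2 = -6)
P = -25 (P = 2 - (-5 + (-4)² - 4*(-4)) = 2 - (-5 + 16 + 16) = 2 - 1*27 = 2 - 27 = -25)
(P*(-1) + V)*(-70) - 1974 = (-25*(-1) - 6)*(-70) - 1974 = (25 - 6)*(-70) - 1974 = 19*(-70) - 1974 = -1330 - 1974 = -3304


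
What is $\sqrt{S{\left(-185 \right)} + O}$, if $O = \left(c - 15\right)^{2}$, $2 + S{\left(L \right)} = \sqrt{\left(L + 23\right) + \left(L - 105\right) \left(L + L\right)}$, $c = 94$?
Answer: $\sqrt{6239 + \sqrt{107138}} \approx 81.033$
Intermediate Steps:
$S{\left(L \right)} = -2 + \sqrt{23 + L + 2 L \left(-105 + L\right)}$ ($S{\left(L \right)} = -2 + \sqrt{\left(L + 23\right) + \left(L - 105\right) \left(L + L\right)} = -2 + \sqrt{\left(23 + L\right) + \left(-105 + L\right) 2 L} = -2 + \sqrt{\left(23 + L\right) + 2 L \left(-105 + L\right)} = -2 + \sqrt{23 + L + 2 L \left(-105 + L\right)}$)
$O = 6241$ ($O = \left(94 - 15\right)^{2} = 79^{2} = 6241$)
$\sqrt{S{\left(-185 \right)} + O} = \sqrt{\left(-2 + \sqrt{23 - -38665 + 2 \left(-185\right)^{2}}\right) + 6241} = \sqrt{\left(-2 + \sqrt{23 + 38665 + 2 \cdot 34225}\right) + 6241} = \sqrt{\left(-2 + \sqrt{23 + 38665 + 68450}\right) + 6241} = \sqrt{\left(-2 + \sqrt{107138}\right) + 6241} = \sqrt{6239 + \sqrt{107138}}$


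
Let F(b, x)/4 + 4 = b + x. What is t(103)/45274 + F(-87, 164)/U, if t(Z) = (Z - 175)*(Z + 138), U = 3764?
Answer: -6511615/21301417 ≈ -0.30569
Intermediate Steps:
F(b, x) = -16 + 4*b + 4*x (F(b, x) = -16 + 4*(b + x) = -16 + (4*b + 4*x) = -16 + 4*b + 4*x)
t(Z) = (-175 + Z)*(138 + Z)
t(103)/45274 + F(-87, 164)/U = (-24150 + 103**2 - 37*103)/45274 + (-16 + 4*(-87) + 4*164)/3764 = (-24150 + 10609 - 3811)*(1/45274) + (-16 - 348 + 656)*(1/3764) = -17352*1/45274 + 292*(1/3764) = -8676/22637 + 73/941 = -6511615/21301417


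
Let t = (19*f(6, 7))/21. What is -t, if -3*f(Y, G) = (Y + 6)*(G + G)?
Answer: 152/3 ≈ 50.667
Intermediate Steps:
f(Y, G) = -2*G*(6 + Y)/3 (f(Y, G) = -(Y + 6)*(G + G)/3 = -(6 + Y)*2*G/3 = -2*G*(6 + Y)/3)
t = -152/3 (t = (19*(-⅔*7*(6 + 6)))/21 = (19*(-⅔*7*12))*(1/21) = (19*(-56))*(1/21) = -1064*1/21 = -152/3 ≈ -50.667)
-t = -1*(-152/3) = 152/3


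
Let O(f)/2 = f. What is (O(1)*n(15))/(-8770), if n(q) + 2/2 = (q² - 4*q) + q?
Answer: -179/4385 ≈ -0.040821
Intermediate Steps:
O(f) = 2*f
n(q) = -1 + q² - 3*q (n(q) = -1 + ((q² - 4*q) + q) = -1 + (q² - 3*q) = -1 + q² - 3*q)
(O(1)*n(15))/(-8770) = ((2*1)*(-1 + 15² - 3*15))/(-8770) = (2*(-1 + 225 - 45))*(-1/8770) = (2*179)*(-1/8770) = 358*(-1/8770) = -179/4385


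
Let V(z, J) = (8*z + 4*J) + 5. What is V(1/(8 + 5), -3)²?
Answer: 6889/169 ≈ 40.763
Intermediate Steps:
V(z, J) = 5 + 4*J + 8*z (V(z, J) = (4*J + 8*z) + 5 = 5 + 4*J + 8*z)
V(1/(8 + 5), -3)² = (5 + 4*(-3) + 8/(8 + 5))² = (5 - 12 + 8/13)² = (-83/13)² = 6889/169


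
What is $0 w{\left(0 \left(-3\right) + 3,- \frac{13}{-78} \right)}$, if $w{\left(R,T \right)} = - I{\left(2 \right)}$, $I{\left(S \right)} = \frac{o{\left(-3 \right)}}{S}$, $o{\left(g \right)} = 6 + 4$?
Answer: $0$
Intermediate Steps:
$o{\left(g \right)} = 10$
$I{\left(S \right)} = \frac{10}{S}$
$w{\left(R,T \right)} = -5$ ($w{\left(R,T \right)} = - \frac{10}{2} = \left(-1\right) 5 = -5$)
$0 w{\left(0 \left(-3\right) + 3,- \frac{13}{-78} \right)} = 0 \left(-5\right) = 0$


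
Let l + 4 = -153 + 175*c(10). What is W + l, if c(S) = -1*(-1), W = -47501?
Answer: -47483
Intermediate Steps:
c(S) = 1
l = 18 (l = -4 + (-153 + 175*1) = -4 + (-153 + 175) = -4 + 22 = 18)
W + l = -47501 + 18 = -47483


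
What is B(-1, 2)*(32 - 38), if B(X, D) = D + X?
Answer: -6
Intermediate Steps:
B(-1, 2)*(32 - 38) = (2 - 1)*(32 - 38) = 1*(-6) = -6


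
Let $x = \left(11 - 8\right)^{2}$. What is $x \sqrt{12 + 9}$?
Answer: $9 \sqrt{21} \approx 41.243$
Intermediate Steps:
$x = 9$ ($x = 3^{2} = 9$)
$x \sqrt{12 + 9} = 9 \sqrt{12 + 9} = 9 \sqrt{21}$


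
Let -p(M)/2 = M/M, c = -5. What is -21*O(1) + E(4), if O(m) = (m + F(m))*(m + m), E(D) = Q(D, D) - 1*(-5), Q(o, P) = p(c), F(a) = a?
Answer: -81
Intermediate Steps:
p(M) = -2 (p(M) = -2*M/M = -2*1 = -2)
Q(o, P) = -2
E(D) = 3 (E(D) = -2 - 1*(-5) = -2 + 5 = 3)
O(m) = 4*m² (O(m) = (m + m)*(m + m) = (2*m)*(2*m) = 4*m²)
-21*O(1) + E(4) = -84*1² + 3 = -84 + 3 = -81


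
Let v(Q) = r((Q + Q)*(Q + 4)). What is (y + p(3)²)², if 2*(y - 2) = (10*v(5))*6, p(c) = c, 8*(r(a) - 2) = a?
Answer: 667489/4 ≈ 1.6687e+5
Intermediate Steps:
r(a) = 2 + a/8
v(Q) = 2 + Q*(4 + Q)/4 (v(Q) = 2 + ((Q + Q)*(Q + 4))/8 = 2 + ((2*Q)*(4 + Q))/8 = 2 + (2*Q*(4 + Q))/8 = 2 + Q*(4 + Q)/4)
y = 799/2 (y = 2 + ((10*(2 + (¼)*5*(4 + 5)))*6)/2 = 2 + ((10*(2 + (¼)*5*9))*6)/2 = 2 + ((10*(2 + 45/4))*6)/2 = 2 + ((10*(53/4))*6)/2 = 2 + ((265/2)*6)/2 = 2 + (½)*795 = 2 + 795/2 = 799/2 ≈ 399.50)
(y + p(3)²)² = (799/2 + 3²)² = (799/2 + 9)² = (817/2)² = 667489/4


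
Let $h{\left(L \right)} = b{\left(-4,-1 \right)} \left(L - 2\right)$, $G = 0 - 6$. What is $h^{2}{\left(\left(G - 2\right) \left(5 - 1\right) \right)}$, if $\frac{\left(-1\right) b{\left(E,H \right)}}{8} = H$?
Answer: $73984$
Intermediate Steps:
$G = -6$ ($G = 0 - 6 = -6$)
$b{\left(E,H \right)} = - 8 H$
$h{\left(L \right)} = -16 + 8 L$ ($h{\left(L \right)} = \left(-8\right) \left(-1\right) \left(L - 2\right) = 8 \left(-2 + L\right) = -16 + 8 L$)
$h^{2}{\left(\left(G - 2\right) \left(5 - 1\right) \right)} = \left(-16 + 8 \left(-6 - 2\right) \left(5 - 1\right)\right)^{2} = \left(-16 + 8 \left(\left(-8\right) 4\right)\right)^{2} = \left(-16 + 8 \left(-32\right)\right)^{2} = \left(-16 - 256\right)^{2} = \left(-272\right)^{2} = 73984$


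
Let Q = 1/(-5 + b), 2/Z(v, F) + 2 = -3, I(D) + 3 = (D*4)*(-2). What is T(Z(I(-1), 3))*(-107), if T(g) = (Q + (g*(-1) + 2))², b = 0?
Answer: -12947/25 ≈ -517.88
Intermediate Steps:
I(D) = -3 - 8*D (I(D) = -3 + (D*4)*(-2) = -3 + (4*D)*(-2) = -3 - 8*D)
Z(v, F) = -⅖ (Z(v, F) = 2/(-2 - 3) = 2/(-5) = 2*(-⅕) = -⅖)
Q = -⅕ (Q = 1/(-5 + 0) = 1/(-5) = -⅕ ≈ -0.20000)
T(g) = (9/5 - g)² (T(g) = (-⅕ + (g*(-1) + 2))² = (-⅕ + (-g + 2))² = (-⅕ + (2 - g))² = (9/5 - g)²)
T(Z(I(-1), 3))*(-107) = ((9 - 5*(-⅖))²/25)*(-107) = ((9 + 2)²/25)*(-107) = ((1/25)*11²)*(-107) = ((1/25)*121)*(-107) = (121/25)*(-107) = -12947/25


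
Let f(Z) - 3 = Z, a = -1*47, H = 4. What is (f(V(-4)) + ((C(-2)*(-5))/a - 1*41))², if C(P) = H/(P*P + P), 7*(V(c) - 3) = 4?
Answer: 126720049/108241 ≈ 1170.7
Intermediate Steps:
V(c) = 25/7 (V(c) = 3 + (⅐)*4 = 3 + 4/7 = 25/7)
C(P) = 4/(P + P²) (C(P) = 4/(P*P + P) = 4/(P² + P) = 4/(P + P²))
a = -47
f(Z) = 3 + Z
(f(V(-4)) + ((C(-2)*(-5))/a - 1*41))² = ((3 + 25/7) + (((4/(-2*(1 - 2)))*(-5))/(-47) - 1*41))² = (46/7 + (((4*(-½)/(-1))*(-5))*(-1/47) - 41))² = (46/7 + (((4*(-½)*(-1))*(-5))*(-1/47) - 41))² = (46/7 + ((2*(-5))*(-1/47) - 41))² = (46/7 + (-10*(-1/47) - 41))² = (46/7 + (10/47 - 41))² = (46/7 - 1917/47)² = (-11257/329)² = 126720049/108241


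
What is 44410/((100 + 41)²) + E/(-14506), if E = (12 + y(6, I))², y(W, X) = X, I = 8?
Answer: 318129530/144196893 ≈ 2.2062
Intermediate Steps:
E = 400 (E = (12 + 8)² = 20² = 400)
44410/((100 + 41)²) + E/(-14506) = 44410/((100 + 41)²) + 400/(-14506) = 44410/(141²) + 400*(-1/14506) = 44410/19881 - 200/7253 = 318129530/144196893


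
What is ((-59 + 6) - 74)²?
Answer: 16129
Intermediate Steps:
((-59 + 6) - 74)² = (-53 - 74)² = (-127)² = 16129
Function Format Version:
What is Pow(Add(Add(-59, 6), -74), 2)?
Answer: 16129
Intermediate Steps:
Pow(Add(Add(-59, 6), -74), 2) = Pow(Add(-53, -74), 2) = Pow(-127, 2) = 16129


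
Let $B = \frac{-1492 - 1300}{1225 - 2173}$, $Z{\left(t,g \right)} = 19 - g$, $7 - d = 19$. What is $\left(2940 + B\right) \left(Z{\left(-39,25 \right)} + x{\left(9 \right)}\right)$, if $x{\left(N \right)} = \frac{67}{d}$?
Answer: $- \frac{48474721}{1422} \approx -34089.0$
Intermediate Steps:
$d = -12$ ($d = 7 - 19 = -12$)
$B = \frac{698}{237}$ ($B = - \frac{2792}{-948} = \left(-2792\right) \left(- \frac{1}{948}\right) = \frac{698}{237} \approx 2.9451$)
$x{\left(N \right)} = - \frac{67}{12}$ ($x{\left(N \right)} = \frac{67}{-12} = 67 \left(- \frac{1}{12}\right) = - \frac{67}{12}$)
$\left(2940 + B\right) \left(Z{\left(-39,25 \right)} + x{\left(9 \right)}\right) = \left(2940 + \frac{698}{237}\right) \left(\left(19 - 25\right) - \frac{67}{12}\right) = \frac{697478 \left(\left(19 - 25\right) - \frac{67}{12}\right)}{237} = \frac{697478 \left(-6 - \frac{67}{12}\right)}{237} = \frac{697478}{237} \left(- \frac{139}{12}\right) = - \frac{48474721}{1422}$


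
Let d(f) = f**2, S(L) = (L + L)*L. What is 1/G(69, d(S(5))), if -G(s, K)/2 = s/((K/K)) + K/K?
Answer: -1/140 ≈ -0.0071429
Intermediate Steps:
S(L) = 2*L**2 (S(L) = (2*L)*L = 2*L**2)
G(s, K) = -2 - 2*s (G(s, K) = -2*(s/((K/K)) + K/K) = -2*(s/1 + 1) = -2*(s*1 + 1) = -2*(s + 1) = -2*(1 + s) = -2 - 2*s)
1/G(69, d(S(5))) = 1/(-2 - 2*69) = 1/(-2 - 138) = 1/(-140) = -1/140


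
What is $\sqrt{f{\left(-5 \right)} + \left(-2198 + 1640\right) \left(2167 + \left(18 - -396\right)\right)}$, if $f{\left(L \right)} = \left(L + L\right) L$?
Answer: $2 i \sqrt{360037} \approx 1200.1 i$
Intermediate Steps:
$f{\left(L \right)} = 2 L^{2}$ ($f{\left(L \right)} = 2 L L = 2 L^{2}$)
$\sqrt{f{\left(-5 \right)} + \left(-2198 + 1640\right) \left(2167 + \left(18 - -396\right)\right)} = \sqrt{2 \left(-5\right)^{2} + \left(-2198 + 1640\right) \left(2167 + \left(18 - -396\right)\right)} = \sqrt{2 \cdot 25 - 558 \left(2167 + \left(18 + 396\right)\right)} = \sqrt{50 - 558 \left(2167 + 414\right)} = \sqrt{50 - 1440198} = \sqrt{-1440148} = 2 i \sqrt{360037}$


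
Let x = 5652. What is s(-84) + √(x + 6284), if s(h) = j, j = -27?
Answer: -27 + 4*√746 ≈ 82.252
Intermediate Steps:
s(h) = -27
s(-84) + √(x + 6284) = -27 + √(5652 + 6284) = -27 + √11936 = -27 + 4*√746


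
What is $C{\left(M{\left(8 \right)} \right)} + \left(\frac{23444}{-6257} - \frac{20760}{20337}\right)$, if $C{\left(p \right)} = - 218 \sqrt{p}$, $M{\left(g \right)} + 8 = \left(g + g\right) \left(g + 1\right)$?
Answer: $- \frac{202225316}{42416203} - 436 \sqrt{34} \approx -2547.1$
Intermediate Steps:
$M{\left(g \right)} = -8 + 2 g \left(1 + g\right)$ ($M{\left(g \right)} = -8 + \left(g + g\right) \left(g + 1\right) = -8 + 2 g \left(1 + g\right)$)
$C{\left(M{\left(8 \right)} \right)} + \left(\frac{23444}{-6257} - \frac{20760}{20337}\right) = - 218 \sqrt{-8 + 2 \cdot 8 + 2 \cdot 8^{2}} + \left(\frac{23444}{-6257} - \frac{20760}{20337}\right) = - 218 \sqrt{-8 + 16 + 2 \cdot 64} + \left(23444 \left(- \frac{1}{6257}\right) - \frac{6920}{6779}\right) = - 218 \sqrt{-8 + 16 + 128} - \frac{202225316}{42416203} = - 218 \sqrt{136} - \frac{202225316}{42416203} = - 218 \cdot 2 \sqrt{34} - \frac{202225316}{42416203} = - 436 \sqrt{34} - \frac{202225316}{42416203} = - \frac{202225316}{42416203} - 436 \sqrt{34}$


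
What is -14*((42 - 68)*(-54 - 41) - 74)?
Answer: -33544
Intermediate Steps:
-14*((42 - 68)*(-54 - 41) - 74) = -14*(-26*(-95) - 74) = -14*(2470 - 74) = -14*2396 = -33544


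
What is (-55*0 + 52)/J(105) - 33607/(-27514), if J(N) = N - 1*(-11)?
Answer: 1332285/797906 ≈ 1.6697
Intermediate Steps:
J(N) = 11 + N (J(N) = N + 11 = 11 + N)
(-55*0 + 52)/J(105) - 33607/(-27514) = (-55*0 + 52)/(11 + 105) - 33607/(-27514) = (0 + 52)/116 - 33607*(-1/27514) = 52*(1/116) + 33607/27514 = 13/29 + 33607/27514 = 1332285/797906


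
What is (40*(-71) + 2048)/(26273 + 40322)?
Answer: -792/66595 ≈ -0.011893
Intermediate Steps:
(40*(-71) + 2048)/(26273 + 40322) = (-2840 + 2048)/66595 = -792*1/66595 = -792/66595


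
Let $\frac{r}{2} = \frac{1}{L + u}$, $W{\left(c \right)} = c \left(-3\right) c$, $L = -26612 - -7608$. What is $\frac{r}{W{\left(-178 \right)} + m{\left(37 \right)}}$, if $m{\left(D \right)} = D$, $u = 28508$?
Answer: $- \frac{1}{451511280} \approx -2.2148 \cdot 10^{-9}$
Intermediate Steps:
$L = -19004$ ($L = -26612 + 7608 = -19004$)
$W{\left(c \right)} = - 3 c^{2}$ ($W{\left(c \right)} = - 3 c c = - 3 c^{2}$)
$r = \frac{1}{4752}$ ($r = \frac{2}{-19004 + 28508} = \frac{2}{9504} = 2 \cdot \frac{1}{9504} = \frac{1}{4752} \approx 0.00021044$)
$\frac{r}{W{\left(-178 \right)} + m{\left(37 \right)}} = \frac{1}{4752 \left(- 3 \left(-178\right)^{2} + 37\right)} = \frac{1}{4752 \left(\left(-3\right) 31684 + 37\right)} = \frac{1}{4752 \left(-95052 + 37\right)} = \frac{1}{4752 \left(-95015\right)} = \frac{1}{4752} \left(- \frac{1}{95015}\right) = - \frac{1}{451511280}$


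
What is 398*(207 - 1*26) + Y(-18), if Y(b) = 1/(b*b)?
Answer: 23340313/324 ≈ 72038.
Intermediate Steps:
Y(b) = b⁻² (Y(b) = 1/(b²) = b⁻²)
398*(207 - 1*26) + Y(-18) = 398*(207 - 1*26) + (-18)⁻² = 398*(207 - 26) + 1/324 = 398*181 + 1/324 = 72038 + 1/324 = 23340313/324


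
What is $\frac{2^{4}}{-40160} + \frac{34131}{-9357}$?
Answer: $- \frac{28559389}{7828690} \approx -3.648$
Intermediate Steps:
$\frac{2^{4}}{-40160} + \frac{34131}{-9357} = 16 \left(- \frac{1}{40160}\right) + 34131 \left(- \frac{1}{9357}\right) = - \frac{1}{2510} - \frac{11377}{3119} = - \frac{28559389}{7828690}$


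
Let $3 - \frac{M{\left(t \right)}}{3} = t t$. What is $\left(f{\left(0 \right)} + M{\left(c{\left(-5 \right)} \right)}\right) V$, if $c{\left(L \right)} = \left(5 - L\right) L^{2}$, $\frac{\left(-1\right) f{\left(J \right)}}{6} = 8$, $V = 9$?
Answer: $-1687851$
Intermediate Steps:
$f{\left(J \right)} = -48$ ($f{\left(J \right)} = \left(-6\right) 8 = -48$)
$c{\left(L \right)} = L^{2} \left(5 - L\right)$
$M{\left(t \right)} = 9 - 3 t^{2}$ ($M{\left(t \right)} = 9 - 3 t t = 9 - 3 t^{2}$)
$\left(f{\left(0 \right)} + M{\left(c{\left(-5 \right)} \right)}\right) V = \left(-48 + \left(9 - 3 \left(\left(-5\right)^{2} \left(5 - -5\right)\right)^{2}\right)\right) 9 = \left(-48 + \left(9 - 3 \left(25 \left(5 + 5\right)\right)^{2}\right)\right) 9 = \left(-48 + \left(9 - 3 \left(25 \cdot 10\right)^{2}\right)\right) 9 = \left(-48 + \left(9 - 3 \cdot 250^{2}\right)\right) 9 = \left(-48 + \left(9 - 187500\right)\right) 9 = \left(-48 - 187491\right) 9 = \left(-187539\right) 9 = -1687851$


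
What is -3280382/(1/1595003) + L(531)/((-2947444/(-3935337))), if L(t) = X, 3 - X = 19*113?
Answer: -3855418223304713338/736861 ≈ -5.2322e+12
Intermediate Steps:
X = -2144 (X = 3 - 19*113 = 3 - 1*2147 = 3 - 2147 = -2144)
L(t) = -2144
-3280382/(1/1595003) + L(531)/((-2947444/(-3935337))) = -3280382/(1/1595003) - 2144/((-2947444/(-3935337))) = -3280382/1/1595003 - 2144/((-2947444*(-1/3935337))) = -3280382*1595003 - 2144/2947444/3935337 = -5232219131146 - 2144*3935337/2947444 = -5232219131146 - 2109340632/736861 = -3855418223304713338/736861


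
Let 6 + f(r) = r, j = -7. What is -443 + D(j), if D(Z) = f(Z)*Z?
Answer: -352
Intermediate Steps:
f(r) = -6 + r
D(Z) = Z*(-6 + Z) (D(Z) = (-6 + Z)*Z = Z*(-6 + Z))
-443 + D(j) = -443 - 7*(-6 - 7) = -443 - 7*(-13) = -443 + 91 = -352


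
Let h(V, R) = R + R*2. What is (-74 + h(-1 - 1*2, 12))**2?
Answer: 1444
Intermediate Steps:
h(V, R) = 3*R (h(V, R) = R + 2*R = 3*R)
(-74 + h(-1 - 1*2, 12))**2 = (-74 + 3*12)**2 = (-74 + 36)**2 = (-38)**2 = 1444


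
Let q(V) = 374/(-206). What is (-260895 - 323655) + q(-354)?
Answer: -60208837/103 ≈ -5.8455e+5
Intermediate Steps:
q(V) = -187/103 (q(V) = 374*(-1/206) = -187/103)
(-260895 - 323655) + q(-354) = (-260895 - 323655) - 187/103 = -584550 - 187/103 = -60208837/103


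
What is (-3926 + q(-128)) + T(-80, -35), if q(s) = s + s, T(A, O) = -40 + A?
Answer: -4302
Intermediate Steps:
q(s) = 2*s
(-3926 + q(-128)) + T(-80, -35) = (-3926 + 2*(-128)) + (-40 - 80) = (-3926 - 256) - 120 = -4182 - 120 = -4302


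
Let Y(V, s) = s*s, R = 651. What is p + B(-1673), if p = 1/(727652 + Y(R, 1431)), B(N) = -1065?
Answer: -2955814844/2775413 ≈ -1065.0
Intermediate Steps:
Y(V, s) = s**2
p = 1/2775413 (p = 1/(727652 + 1431**2) = 1/(727652 + 2047761) = 1/2775413 ≈ 3.6031e-7)
p + B(-1673) = 1/2775413 - 1065 = -2955814844/2775413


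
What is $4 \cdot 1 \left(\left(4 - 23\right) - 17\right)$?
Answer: $-144$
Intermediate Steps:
$4 \cdot 1 \left(\left(4 - 23\right) - 17\right) = 4 \left(\left(4 - 23\right) - 17\right) = 4 \left(-19 - 17\right) = 4 \left(-36\right) = -144$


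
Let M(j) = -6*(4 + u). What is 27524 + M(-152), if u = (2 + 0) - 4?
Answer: 27512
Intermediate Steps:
u = -2 (u = 2 - 4 = -2)
M(j) = -12 (M(j) = -6*(4 - 2) = -6*2 = -12)
27524 + M(-152) = 27524 - 12 = 27512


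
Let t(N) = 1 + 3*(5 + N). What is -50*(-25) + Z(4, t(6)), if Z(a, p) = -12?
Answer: 1238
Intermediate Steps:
t(N) = 16 + 3*N (t(N) = 1 + (15 + 3*N) = 16 + 3*N)
-50*(-25) + Z(4, t(6)) = -50*(-25) - 12 = 1250 - 12 = 1238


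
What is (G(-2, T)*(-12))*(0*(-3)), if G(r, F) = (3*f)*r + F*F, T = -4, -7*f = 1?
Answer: 0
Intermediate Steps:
f = -⅐ (f = -⅐*1 = -⅐ ≈ -0.14286)
G(r, F) = F² - 3*r/7 (G(r, F) = (3*(-⅐))*r + F*F = -3*r/7 + F² = F² - 3*r/7)
(G(-2, T)*(-12))*(0*(-3)) = (((-4)² - 3/7*(-2))*(-12))*(0*(-3)) = ((16 + 6/7)*(-12))*0 = ((118/7)*(-12))*0 = -1416/7*0 = 0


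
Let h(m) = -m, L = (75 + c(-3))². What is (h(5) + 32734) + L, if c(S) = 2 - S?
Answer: 39129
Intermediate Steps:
L = 6400 (L = (75 + (2 - 1*(-3)))² = (75 + (2 + 3))² = (75 + 5)² = 80² = 6400)
(h(5) + 32734) + L = (-1*5 + 32734) + 6400 = (-5 + 32734) + 6400 = 32729 + 6400 = 39129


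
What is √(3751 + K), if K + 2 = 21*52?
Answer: √4841 ≈ 69.577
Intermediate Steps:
K = 1090 (K = -2 + 21*52 = -2 + 1092 = 1090)
√(3751 + K) = √(3751 + 1090) = √4841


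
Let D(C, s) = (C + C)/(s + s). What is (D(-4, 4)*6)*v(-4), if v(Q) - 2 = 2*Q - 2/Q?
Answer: 33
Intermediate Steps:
D(C, s) = C/s (D(C, s) = (2*C)/((2*s)) = (2*C)*(1/(2*s)) = C/s)
v(Q) = 2 - 2/Q + 2*Q (v(Q) = 2 + (2*Q - 2/Q) = 2 + (-2/Q + 2*Q) = 2 - 2/Q + 2*Q)
(D(-4, 4)*6)*v(-4) = (-4/4*6)*(2 - 2/(-4) + 2*(-4)) = (-4*1/4*6)*(2 - 2*(-1/4) - 8) = (-1*6)*(2 + 1/2 - 8) = -6*(-11/2) = 33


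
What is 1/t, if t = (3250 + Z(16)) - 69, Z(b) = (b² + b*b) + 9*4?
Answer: 1/3729 ≈ 0.00026817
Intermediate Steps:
Z(b) = 36 + 2*b² (Z(b) = (b² + b²) + 36 = 2*b² + 36 = 36 + 2*b²)
t = 3729 (t = (3250 + (36 + 2*16²)) - 69 = (3250 + (36 + 2*256)) - 69 = (3250 + (36 + 512)) - 69 = (3250 + 548) - 69 = 3798 - 69 = 3729)
1/t = 1/3729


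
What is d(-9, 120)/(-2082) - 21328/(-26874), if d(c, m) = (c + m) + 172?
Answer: 6133259/9325278 ≈ 0.65770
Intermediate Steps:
d(c, m) = 172 + c + m
d(-9, 120)/(-2082) - 21328/(-26874) = (172 - 9 + 120)/(-2082) - 21328/(-26874) = 283*(-1/2082) - 21328*(-1/26874) = -283/2082 + 10664/13437 = 6133259/9325278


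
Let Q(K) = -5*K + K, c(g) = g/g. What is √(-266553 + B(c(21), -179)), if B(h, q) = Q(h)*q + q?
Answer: 4*I*√16626 ≈ 515.77*I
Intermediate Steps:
c(g) = 1
Q(K) = -4*K
B(h, q) = q - 4*h*q (B(h, q) = (-4*h)*q + q = -4*h*q + q = q - 4*h*q)
√(-266553 + B(c(21), -179)) = √(-266553 - 179*(1 - 4*1)) = √(-266553 - 179*(1 - 4)) = √(-266553 - 179*(-3)) = √(-266553 + 537) = √(-266016) = 4*I*√16626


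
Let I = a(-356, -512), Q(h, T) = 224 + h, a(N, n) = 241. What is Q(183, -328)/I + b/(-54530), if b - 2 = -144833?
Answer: 57097981/13141730 ≈ 4.3448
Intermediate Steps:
b = -144831 (b = 2 - 144833 = -144831)
I = 241
Q(183, -328)/I + b/(-54530) = (224 + 183)/241 - 144831/(-54530) = 407*(1/241) - 144831*(-1/54530) = 407/241 + 144831/54530 = 57097981/13141730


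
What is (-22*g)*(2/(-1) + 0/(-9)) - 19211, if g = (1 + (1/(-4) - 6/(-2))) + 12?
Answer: -18518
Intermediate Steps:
g = 63/4 (g = (1 + (1*(-¼) - 6*(-½))) + 12 = (1 + (-¼ + 3)) + 12 = (1 + 11/4) + 12 = 15/4 + 12 = 63/4 ≈ 15.750)
(-22*g)*(2/(-1) + 0/(-9)) - 19211 = (-22*63/4)*(2/(-1) + 0/(-9)) - 19211 = -693*(2*(-1) + 0*(-⅑))/2 - 19211 = -693*(-2 + 0)/2 - 19211 = -693/2*(-2) - 19211 = 693 - 19211 = -18518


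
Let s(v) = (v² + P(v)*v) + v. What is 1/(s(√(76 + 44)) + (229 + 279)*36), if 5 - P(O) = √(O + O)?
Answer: 1/(18408 - 4*30^(¾) + 12*√30) ≈ 5.4282e-5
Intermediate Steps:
P(O) = 5 - √2*√O (P(O) = 5 - √(O + O) = 5 - √(2*O) = 5 - √2*√O)
s(v) = v + v² + v*(5 - √2*√v) (s(v) = (v² + (5 - √2*√v)*v) + v = (v² + v*(5 - √2*√v)) + v = v + v² + v*(5 - √2*√v))
1/(s(√(76 + 44)) + (229 + 279)*36) = 1/(√(76 + 44)*(6 + √(76 + 44) - √2*√(√(76 + 44))) + (229 + 279)*36) = 1/(√120*(6 + √120 - √2*√(√120)) + 508*36) = 1/((2*√30)*(6 + 2*√30 - √2*√(2*√30)) + 18288) = 1/((2*√30)*(6 + 2*√30 - √2*2^(¾)*15^(¼)) + 18288) = 1/((2*√30)*(6 + 2*√30 - 2*30^(¼)) + 18288) = 1/((2*√30)*(6 - 2*30^(¼) + 2*√30) + 18288) = 1/(2*√30*(6 - 2*30^(¼) + 2*√30) + 18288) = 1/(18288 + 2*√30*(6 - 2*30^(¼) + 2*√30))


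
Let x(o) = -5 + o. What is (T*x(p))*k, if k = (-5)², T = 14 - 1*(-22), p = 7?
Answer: 1800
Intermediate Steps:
T = 36 (T = 14 + 22 = 36)
k = 25
(T*x(p))*k = (36*(-5 + 7))*25 = (36*2)*25 = 72*25 = 1800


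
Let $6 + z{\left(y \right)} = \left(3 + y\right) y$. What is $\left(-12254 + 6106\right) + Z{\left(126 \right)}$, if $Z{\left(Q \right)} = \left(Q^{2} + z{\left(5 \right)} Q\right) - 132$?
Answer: $13880$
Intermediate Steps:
$z{\left(y \right)} = -6 + y \left(3 + y\right)$ ($z{\left(y \right)} = -6 + \left(3 + y\right) y = -6 + y \left(3 + y\right)$)
$Z{\left(Q \right)} = -132 + Q^{2} + 34 Q$ ($Z{\left(Q \right)} = \left(Q^{2} + \left(-6 + 5^{2} + 3 \cdot 5\right) Q\right) - 132 = \left(Q^{2} + \left(-6 + 25 + 15\right) Q\right) - 132 = \left(Q^{2} + 34 Q\right) - 132 = -132 + Q^{2} + 34 Q$)
$\left(-12254 + 6106\right) + Z{\left(126 \right)} = \left(-12254 + 6106\right) + \left(-132 + 126^{2} + 34 \cdot 126\right) = -6148 + \left(-132 + 15876 + 4284\right) = -6148 + 20028 = 13880$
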